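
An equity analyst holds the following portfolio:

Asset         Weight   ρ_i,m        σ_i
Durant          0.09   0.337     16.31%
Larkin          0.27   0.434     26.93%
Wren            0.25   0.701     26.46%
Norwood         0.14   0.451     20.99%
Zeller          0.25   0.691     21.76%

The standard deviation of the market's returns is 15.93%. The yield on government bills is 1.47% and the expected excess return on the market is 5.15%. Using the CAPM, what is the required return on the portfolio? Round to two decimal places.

β_Durant = 0.337 × 16.31% / 15.93% = 0.3450
β_Larkin = 0.434 × 26.93% / 15.93% = 0.7337
β_Wren = 0.701 × 26.46% / 15.93% = 1.1644
β_Norwood = 0.451 × 20.99% / 15.93% = 0.5943
β_Zeller = 0.691 × 21.76% / 15.93% = 0.9439
β_P = Σ w_i β_i = 0.09×0.3450 + 0.27×0.7337 + 0.25×1.1644 + 0.14×0.5943 + 0.25×0.9439 = 0.8394
E(R_P) = R_f + β_P × MRP = 1.47% + 0.8394 × 5.15% = 5.79%

5.79%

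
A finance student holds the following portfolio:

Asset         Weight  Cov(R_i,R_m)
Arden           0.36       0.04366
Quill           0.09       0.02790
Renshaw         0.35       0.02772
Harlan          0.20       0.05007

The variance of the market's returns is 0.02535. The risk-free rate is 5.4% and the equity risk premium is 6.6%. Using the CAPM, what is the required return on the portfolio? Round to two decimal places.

β_Arden = 0.04366 / 0.02535 = 1.7223
β_Quill = 0.02790 / 0.02535 = 1.1006
β_Renshaw = 0.02772 / 0.02535 = 1.0935
β_Harlan = 0.05007 / 0.02535 = 1.9751
β_P = Σ w_i β_i = 0.36×1.7223 + 0.09×1.1006 + 0.35×1.0935 + 0.20×1.9751 = 1.4968
E(R_P) = R_f + β_P × MRP = 5.4% + 1.4968 × 6.6% = 15.28%

15.28%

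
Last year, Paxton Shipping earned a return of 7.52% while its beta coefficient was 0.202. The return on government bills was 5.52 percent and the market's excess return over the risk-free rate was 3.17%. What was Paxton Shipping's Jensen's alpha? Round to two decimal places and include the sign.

+1.36%

CAPM benchmark = R_f + β(R_m − R_f) = 5.52% + 0.202 × 3.17% = 6.16034%
α = actual − benchmark = 7.52% − 6.16034% = +1.36%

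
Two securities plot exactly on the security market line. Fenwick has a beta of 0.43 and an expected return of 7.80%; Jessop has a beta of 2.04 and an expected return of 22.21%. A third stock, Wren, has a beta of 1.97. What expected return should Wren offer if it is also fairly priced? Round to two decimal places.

MRP (SML slope) = (22.21% − 7.80%) / (2.04 − 0.43) = 14.41% / 1.61 = 8.9503%
R_f (intercept) = 7.80% − 0.43 × 8.9503% = 3.9514%
E(R_Wren) = R_f + β × MRP = 3.9514% + 1.97 × 8.9503% = 21.58%

21.58%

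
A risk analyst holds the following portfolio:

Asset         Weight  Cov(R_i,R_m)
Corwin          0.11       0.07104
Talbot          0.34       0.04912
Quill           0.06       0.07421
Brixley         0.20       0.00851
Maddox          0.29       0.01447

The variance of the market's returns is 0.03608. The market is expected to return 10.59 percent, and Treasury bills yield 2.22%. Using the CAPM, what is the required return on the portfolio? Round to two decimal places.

β_Corwin = 0.07104 / 0.03608 = 1.9690
β_Talbot = 0.04912 / 0.03608 = 1.3614
β_Quill = 0.07421 / 0.03608 = 2.0568
β_Brixley = 0.00851 / 0.03608 = 0.2359
β_Maddox = 0.01447 / 0.03608 = 0.4011
β_P = Σ w_i β_i = 0.11×1.9690 + 0.34×1.3614 + 0.06×2.0568 + 0.20×0.2359 + 0.29×0.4011 = 0.9664
MRP = 10.59% − 2.22% = 8.37%
E(R_P) = R_f + β_P × MRP = 2.22% + 0.9664 × 8.37% = 10.31%

10.31%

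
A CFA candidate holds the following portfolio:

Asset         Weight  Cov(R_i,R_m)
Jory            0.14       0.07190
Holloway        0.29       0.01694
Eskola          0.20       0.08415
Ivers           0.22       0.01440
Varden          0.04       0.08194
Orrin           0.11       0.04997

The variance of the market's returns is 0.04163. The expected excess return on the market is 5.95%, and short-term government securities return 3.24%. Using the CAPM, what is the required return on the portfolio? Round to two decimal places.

9.49%

β_Jory = 0.07190 / 0.04163 = 1.7271
β_Holloway = 0.01694 / 0.04163 = 0.4069
β_Eskola = 0.08415 / 0.04163 = 2.0214
β_Ivers = 0.01440 / 0.04163 = 0.3459
β_Varden = 0.08194 / 0.04163 = 1.9683
β_Orrin = 0.04997 / 0.04163 = 1.2003
β_P = Σ w_i β_i = 0.14×1.7271 + 0.29×0.4069 + 0.20×2.0214 + 0.22×0.3459 + 0.04×1.9683 + 0.11×1.2003 = 1.0509
E(R_P) = R_f + β_P × MRP = 3.24% + 1.0509 × 5.95% = 9.49%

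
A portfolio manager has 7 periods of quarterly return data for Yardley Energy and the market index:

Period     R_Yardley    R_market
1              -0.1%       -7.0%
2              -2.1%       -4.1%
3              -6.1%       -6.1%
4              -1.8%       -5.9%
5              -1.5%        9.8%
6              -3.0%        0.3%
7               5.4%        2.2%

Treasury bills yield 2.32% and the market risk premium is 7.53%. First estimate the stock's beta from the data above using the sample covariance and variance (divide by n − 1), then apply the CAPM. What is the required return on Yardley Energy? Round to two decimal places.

3.65%

Mean R_i = (-0.1 − 2.1 − 6.1 − 1.8 − 1.5 − 3.0 + 5.4) / 7 = -1.3143%
Mean R_m = (-7.0 − 4.1 − 6.1 − 5.9 + 9.8 + 0.3 + 2.2) / 7 = -1.5429%
Σ(R_i − R̄_i)(R_m − R̄_m) = 39.2257  ⇒  Cov = 39.2257 / 6 = 6.5376
Σ(R_m − R̄_m)² = 222.1371  ⇒  Var(R_m) = 222.1371 / 6 = 37.0229
β = Cov / Var(R_m) = 6.5376 / 37.0229 = 0.1766
E(R) = R_f + β × MRP = 2.32% + 0.1766 × 7.53% = 3.65%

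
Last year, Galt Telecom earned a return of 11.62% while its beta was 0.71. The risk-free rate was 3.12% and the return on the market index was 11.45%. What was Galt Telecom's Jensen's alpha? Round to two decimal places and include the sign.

+2.59%

Market excess return = 11.45% − 3.12% = 8.33%
CAPM benchmark = R_f + β(R_m − R_f) = 3.12% + 0.71 × 8.33% = 9.0343%
α = actual − benchmark = 11.62% − 9.0343% = +2.59%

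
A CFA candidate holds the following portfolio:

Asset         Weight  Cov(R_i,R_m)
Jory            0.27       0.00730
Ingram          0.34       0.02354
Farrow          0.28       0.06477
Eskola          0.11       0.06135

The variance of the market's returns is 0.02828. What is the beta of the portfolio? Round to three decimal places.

1.233

β_Jory = 0.00730 / 0.02828 = 0.2581
β_Ingram = 0.02354 / 0.02828 = 0.8324
β_Farrow = 0.06477 / 0.02828 = 2.2903
β_Eskola = 0.06135 / 0.02828 = 2.1694
β_P = Σ w_i β_i = 0.27×0.2581 + 0.34×0.8324 + 0.28×2.2903 + 0.11×2.1694 = 1.2326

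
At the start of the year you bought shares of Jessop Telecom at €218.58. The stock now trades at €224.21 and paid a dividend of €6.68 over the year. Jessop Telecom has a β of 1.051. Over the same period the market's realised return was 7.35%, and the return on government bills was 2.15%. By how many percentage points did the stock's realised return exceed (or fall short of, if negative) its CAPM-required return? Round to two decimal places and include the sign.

-1.98%

Realised HPR = (P1 + D1 − P0) / P0 = (224.21 + 6.68 − 218.58) / 218.58 = 12.31 / 218.58 = 5.6318%
MRP = 7.35% − 2.15% = 5.20%
CAPM required = R_f + β·MRP = 2.15% + 1.051 × 5.20% = 7.61520%
α = realised − required = 5.6318% − 7.61520% = -1.98%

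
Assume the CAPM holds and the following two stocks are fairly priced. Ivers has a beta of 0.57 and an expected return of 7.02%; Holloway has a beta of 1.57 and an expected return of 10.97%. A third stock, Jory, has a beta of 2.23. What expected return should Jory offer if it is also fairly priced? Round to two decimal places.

13.58%

MRP (SML slope) = (10.97% − 7.02%) / (1.57 − 0.57) = 3.95% / 1.00 = 3.9500%
R_f (intercept) = 7.02% − 0.57 × 3.9500% = 4.7685%
E(R_Jory) = R_f + β × MRP = 4.7685% + 2.23 × 3.9500% = 13.58%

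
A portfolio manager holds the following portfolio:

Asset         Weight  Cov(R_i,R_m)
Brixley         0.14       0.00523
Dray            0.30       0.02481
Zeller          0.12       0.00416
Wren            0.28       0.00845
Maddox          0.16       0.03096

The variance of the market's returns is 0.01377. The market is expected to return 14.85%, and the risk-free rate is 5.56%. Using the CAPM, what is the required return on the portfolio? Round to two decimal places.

16.35%

β_Brixley = 0.00523 / 0.01377 = 0.3798
β_Dray = 0.02481 / 0.01377 = 1.8017
β_Zeller = 0.00416 / 0.01377 = 0.3021
β_Wren = 0.00845 / 0.01377 = 0.6137
β_Maddox = 0.03096 / 0.01377 = 2.2484
β_P = Σ w_i β_i = 0.14×0.3798 + 0.30×1.8017 + 0.12×0.3021 + 0.28×0.6137 + 0.16×2.2484 = 1.1615
MRP = 14.85% − 5.56% = 9.29%
E(R_P) = R_f + β_P × MRP = 5.56% + 1.1615 × 9.29% = 16.35%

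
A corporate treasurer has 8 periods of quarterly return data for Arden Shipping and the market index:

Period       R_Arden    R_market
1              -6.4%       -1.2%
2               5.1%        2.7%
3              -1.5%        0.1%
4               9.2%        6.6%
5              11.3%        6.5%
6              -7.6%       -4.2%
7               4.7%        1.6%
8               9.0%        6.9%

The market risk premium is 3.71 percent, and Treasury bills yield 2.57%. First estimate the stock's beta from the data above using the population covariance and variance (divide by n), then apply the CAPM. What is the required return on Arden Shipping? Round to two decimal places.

Mean R_i = (-6.4 + 5.1 − 1.5 + 9.2 + 11.3 − 7.6 + 4.7 + 9.0) / 8 = 2.9750%
Mean R_m = (-1.2 + 2.7 + 0.1 + 6.6 + 6.5 − 4.2 + 1.6 + 6.9) / 8 = 2.3750%
Σ(R_i − R̄_i)(R_m − R̄_m) = 200.4850  ⇒  Cov = 200.4850 / 8 = 25.0606
Σ(R_m − R̄_m)² = 117.2350  ⇒  Var(R_m) = 117.2350 / 8 = 14.6544
β = Cov / Var(R_m) = 25.0606 / 14.6544 = 1.7101
E(R) = R_f + β × MRP = 2.57% + 1.7101 × 3.71% = 8.91%

8.91%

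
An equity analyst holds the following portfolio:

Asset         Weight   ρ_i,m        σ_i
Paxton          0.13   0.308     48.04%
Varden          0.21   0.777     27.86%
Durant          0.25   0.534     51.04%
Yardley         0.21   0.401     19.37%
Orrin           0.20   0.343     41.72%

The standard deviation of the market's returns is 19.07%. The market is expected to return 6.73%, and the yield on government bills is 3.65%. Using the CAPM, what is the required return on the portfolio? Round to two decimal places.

6.52%

β_Paxton = 0.308 × 48.04% / 19.07% = 0.7759
β_Varden = 0.777 × 27.86% / 19.07% = 1.1351
β_Durant = 0.534 × 51.04% / 19.07% = 1.4292
β_Yardley = 0.401 × 19.37% / 19.07% = 0.4073
β_Orrin = 0.343 × 41.72% / 19.07% = 0.7504
β_P = Σ w_i β_i = 0.13×0.7759 + 0.21×1.1351 + 0.25×1.4292 + 0.21×0.4073 + 0.20×0.7504 = 0.9322
MRP = 6.73% − 3.65% = 3.08%
E(R_P) = R_f + β_P × MRP = 3.65% + 0.9322 × 3.08% = 6.52%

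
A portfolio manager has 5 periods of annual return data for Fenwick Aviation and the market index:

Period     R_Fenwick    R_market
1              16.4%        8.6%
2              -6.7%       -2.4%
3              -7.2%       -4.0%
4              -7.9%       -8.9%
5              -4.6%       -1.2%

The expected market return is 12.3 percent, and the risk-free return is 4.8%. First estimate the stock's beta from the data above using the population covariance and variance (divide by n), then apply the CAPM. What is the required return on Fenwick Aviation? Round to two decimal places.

Mean R_i = (16.4 − 6.7 − 7.2 − 7.9 − 4.6) / 5 = -2.0000%
Mean R_m = (8.6 − 2.4 − 4.0 − 8.9 − 1.2) / 5 = -1.5800%
Σ(R_i − R̄_i)(R_m − R̄_m) = 245.9500  ⇒  Cov = 245.9500 / 5 = 49.1900
Σ(R_m − R̄_m)² = 163.8880  ⇒  Var(R_m) = 163.8880 / 5 = 32.7776
β = Cov / Var(R_m) = 49.1900 / 32.7776 = 1.5007
MRP = 12.3% − 4.8% = 7.50%
E(R) = R_f + β × MRP = 4.8% + 1.5007 × 7.5% = 16.06%

16.06%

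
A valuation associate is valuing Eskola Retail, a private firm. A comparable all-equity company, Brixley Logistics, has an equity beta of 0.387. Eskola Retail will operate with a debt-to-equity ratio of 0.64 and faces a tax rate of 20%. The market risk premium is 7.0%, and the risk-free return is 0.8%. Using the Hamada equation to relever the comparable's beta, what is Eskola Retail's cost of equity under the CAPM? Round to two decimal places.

β_L = β_U × [1 + (1 − t)(D/E)] = 0.387 × [1 + (1 − 0.20) × 0.64]
    = 0.387 × [1 + 0.80 × 0.64] = 0.387 × 1.5120 = 0.5851
E(R) = R_f + β_L × MRP = 0.8% + 0.5851 × 7.0% = 4.90%

4.90%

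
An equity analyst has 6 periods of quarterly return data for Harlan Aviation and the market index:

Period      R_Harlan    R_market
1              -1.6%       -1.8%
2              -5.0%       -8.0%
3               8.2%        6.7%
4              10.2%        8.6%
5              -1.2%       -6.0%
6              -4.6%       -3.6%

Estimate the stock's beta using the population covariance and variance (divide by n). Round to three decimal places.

0.919

Mean R_i = (-1.6 − 5.0 + 8.2 + 10.2 − 1.2 − 4.6) / 6 = 1.0000%
Mean R_m = (-1.8 − 8.0 + 6.7 + 8.6 − 6.0 − 3.6) / 6 = -0.6833%
Σ(R_i − R̄_i)(R_m − R̄_m) = 213.4000  ⇒  Cov = 213.4000 / 6 = 35.5667
Σ(R_m − R̄_m)² = 232.2483  ⇒  Var(R_m) = 232.2483 / 6 = 38.7081
β = Cov / Var(R_m) = 35.5667 / 38.7081 = 0.9188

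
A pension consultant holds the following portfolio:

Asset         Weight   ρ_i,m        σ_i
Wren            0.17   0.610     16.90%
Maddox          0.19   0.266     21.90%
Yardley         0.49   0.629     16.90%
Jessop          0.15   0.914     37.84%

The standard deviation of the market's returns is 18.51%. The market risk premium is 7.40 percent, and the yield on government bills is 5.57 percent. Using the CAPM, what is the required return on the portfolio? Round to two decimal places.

β_Wren = 0.610 × 16.90% / 18.51% = 0.5569
β_Maddox = 0.266 × 21.90% / 18.51% = 0.3147
β_Yardley = 0.629 × 16.90% / 18.51% = 0.5743
β_Jessop = 0.914 × 37.84% / 18.51% = 1.8685
β_P = Σ w_i β_i = 0.17×0.5569 + 0.19×0.3147 + 0.49×0.5743 + 0.15×1.8685 = 0.7161
E(R_P) = R_f + β_P × MRP = 5.57% + 0.7161 × 7.40% = 10.87%

10.87%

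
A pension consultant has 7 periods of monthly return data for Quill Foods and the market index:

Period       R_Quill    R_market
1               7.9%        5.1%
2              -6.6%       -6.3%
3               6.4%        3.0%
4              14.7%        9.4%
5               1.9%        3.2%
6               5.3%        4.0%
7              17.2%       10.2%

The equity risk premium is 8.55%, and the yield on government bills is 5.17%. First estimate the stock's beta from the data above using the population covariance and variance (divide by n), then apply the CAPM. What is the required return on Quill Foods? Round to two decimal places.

17.32%

Mean R_i = (7.9 − 6.6 + 6.4 + 14.7 + 1.9 + 5.3 + 17.2) / 7 = 6.6857%
Mean R_m = (5.1 − 6.3 + 3.0 + 9.4 + 3.2 + 4.0 + 10.2) / 7 = 4.0857%
Σ(R_i − R̄_i)(R_m − R̄_m) = 250.7586  ⇒  Cov = 250.7586 / 7 = 35.8227
Σ(R_m − R̄_m)² = 176.4886  ⇒  Var(R_m) = 176.4886 / 7 = 25.2127
β = Cov / Var(R_m) = 35.8227 / 25.2127 = 1.4208
E(R) = R_f + β × MRP = 5.17% + 1.4208 × 8.55% = 17.32%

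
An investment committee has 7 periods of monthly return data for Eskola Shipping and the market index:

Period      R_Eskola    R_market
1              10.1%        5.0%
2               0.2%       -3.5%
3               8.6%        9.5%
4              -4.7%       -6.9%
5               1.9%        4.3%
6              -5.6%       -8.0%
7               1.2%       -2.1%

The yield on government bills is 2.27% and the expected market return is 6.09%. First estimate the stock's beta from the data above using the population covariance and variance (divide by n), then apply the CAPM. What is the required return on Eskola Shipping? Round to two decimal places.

5.44%

Mean R_i = (10.1 + 0.2 + 8.6 − 4.7 + 1.9 − 5.6 + 1.2) / 7 = 1.6714%
Mean R_m = (5.0 − 3.5 + 9.5 − 6.9 + 4.3 − 8.0 − 2.1) / 7 = -0.2429%
Σ(R_i − R̄_i)(R_m − R̄_m) = 217.2214  ⇒  Cov = 217.2214 / 7 = 31.0316
Σ(R_m − R̄_m)² = 261.5971  ⇒  Var(R_m) = 261.5971 / 7 = 37.3710
β = Cov / Var(R_m) = 31.0316 / 37.3710 = 0.8304
MRP = 6.09% − 2.27% = 3.82%
E(R) = R_f + β × MRP = 2.27% + 0.8304 × 3.82% = 5.44%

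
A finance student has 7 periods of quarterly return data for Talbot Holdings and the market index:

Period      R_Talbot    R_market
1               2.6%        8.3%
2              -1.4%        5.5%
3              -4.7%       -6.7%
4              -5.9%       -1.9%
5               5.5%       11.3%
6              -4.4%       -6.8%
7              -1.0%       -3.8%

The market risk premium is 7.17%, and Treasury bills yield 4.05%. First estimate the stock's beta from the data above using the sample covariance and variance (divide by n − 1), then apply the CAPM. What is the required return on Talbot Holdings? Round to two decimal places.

7.52%

Mean R_i = (2.6 − 1.4 − 4.7 − 5.9 + 5.5 − 4.4 − 1.0) / 7 = -1.3286%
Mean R_m = (8.3 + 5.5 − 6.7 − 1.9 + 11.3 − 6.8 − 3.8) / 7 = 0.8429%
Σ(R_i − R̄_i)(R_m − R̄_m) = 160.2886  ⇒  Cov = 160.2886 / 6 = 26.7148
Σ(R_m − R̄_m)² = 331.0371  ⇒  Var(R_m) = 331.0371 / 6 = 55.1729
β = Cov / Var(R_m) = 26.7148 / 55.1729 = 0.4842
E(R) = R_f + β × MRP = 4.05% + 0.4842 × 7.17% = 7.52%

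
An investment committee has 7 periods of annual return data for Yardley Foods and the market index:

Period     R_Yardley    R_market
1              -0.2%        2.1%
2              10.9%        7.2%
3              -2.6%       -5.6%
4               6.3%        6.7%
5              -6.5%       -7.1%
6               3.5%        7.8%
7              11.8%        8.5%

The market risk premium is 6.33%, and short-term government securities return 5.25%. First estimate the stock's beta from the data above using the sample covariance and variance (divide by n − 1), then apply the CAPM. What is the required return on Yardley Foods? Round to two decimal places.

Mean R_i = (-0.2 + 10.9 − 2.6 + 6.3 − 6.5 + 3.5 + 11.8) / 7 = 3.3143%
Mean R_m = (2.1 + 7.2 − 5.6 + 6.7 − 7.1 + 7.8 + 8.5) / 7 = 2.8000%
Σ(R_i − R̄_i)(R_m − R̄_m) = 243.6200  ⇒  Cov = 243.6200 / 6 = 40.6033
Σ(R_m − R̄_m)² = 261.1200  ⇒  Var(R_m) = 261.1200 / 6 = 43.5200
β = Cov / Var(R_m) = 40.6033 / 43.5200 = 0.9330
E(R) = R_f + β × MRP = 5.25% + 0.9330 × 6.33% = 11.16%

11.16%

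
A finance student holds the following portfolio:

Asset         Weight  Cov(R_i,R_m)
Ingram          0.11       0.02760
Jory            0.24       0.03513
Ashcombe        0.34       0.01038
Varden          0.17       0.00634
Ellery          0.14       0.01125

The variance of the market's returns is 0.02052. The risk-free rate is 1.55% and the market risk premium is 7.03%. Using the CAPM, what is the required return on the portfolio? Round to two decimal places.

β_Ingram = 0.02760 / 0.02052 = 1.3450
β_Jory = 0.03513 / 0.02052 = 1.7120
β_Ashcombe = 0.01038 / 0.02052 = 0.5058
β_Varden = 0.00634 / 0.02052 = 0.3090
β_Ellery = 0.01125 / 0.02052 = 0.5482
β_P = Σ w_i β_i = 0.11×1.3450 + 0.24×1.7120 + 0.34×0.5058 + 0.17×0.3090 + 0.14×0.5482 = 0.8601
E(R_P) = R_f + β_P × MRP = 1.55% + 0.8601 × 7.03% = 7.60%

7.60%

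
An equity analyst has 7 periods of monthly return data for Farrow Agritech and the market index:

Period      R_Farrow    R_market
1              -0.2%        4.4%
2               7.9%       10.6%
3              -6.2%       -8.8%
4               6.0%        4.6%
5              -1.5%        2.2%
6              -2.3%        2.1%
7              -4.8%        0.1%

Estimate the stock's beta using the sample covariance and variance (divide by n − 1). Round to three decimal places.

0.769

Mean R_i = (-0.2 + 7.9 − 6.2 + 6.0 − 1.5 − 2.3 − 4.8) / 7 = -0.1571%
Mean R_m = (4.4 + 10.6 − 8.8 + 4.6 + 2.2 + 2.1 + 0.1) / 7 = 2.1714%
Σ(R_i − R̄_i)(R_m − R̄_m) = 158.7986  ⇒  Cov = 158.7986 / 6 = 26.4664
Σ(R_m − R̄_m)² = 206.5743  ⇒  Var(R_m) = 206.5743 / 6 = 34.4291
β = Cov / Var(R_m) = 26.4664 / 34.4291 = 0.7687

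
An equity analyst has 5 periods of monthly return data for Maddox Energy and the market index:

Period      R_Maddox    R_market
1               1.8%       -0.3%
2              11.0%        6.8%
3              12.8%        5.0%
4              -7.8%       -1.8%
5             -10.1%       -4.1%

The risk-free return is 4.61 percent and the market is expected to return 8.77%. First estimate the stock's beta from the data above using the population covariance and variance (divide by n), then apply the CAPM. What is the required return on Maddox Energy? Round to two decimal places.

13.66%

Mean R_i = (1.8 + 11.0 + 12.8 − 7.8 − 10.1) / 5 = 1.5400%
Mean R_m = (-0.3 + 6.8 + 5.0 − 1.8 − 4.1) / 5 = 1.1200%
Σ(R_i − R̄_i)(R_m − R̄_m) = 185.0860  ⇒  Cov = 185.0860 / 5 = 37.0172
Σ(R_m − R̄_m)² = 85.1080  ⇒  Var(R_m) = 85.1080 / 5 = 17.0216
β = Cov / Var(R_m) = 37.0172 / 17.0216 = 2.1747
MRP = 8.77% − 4.61% = 4.16%
E(R) = R_f + β × MRP = 4.61% + 2.1747 × 4.16% = 13.66%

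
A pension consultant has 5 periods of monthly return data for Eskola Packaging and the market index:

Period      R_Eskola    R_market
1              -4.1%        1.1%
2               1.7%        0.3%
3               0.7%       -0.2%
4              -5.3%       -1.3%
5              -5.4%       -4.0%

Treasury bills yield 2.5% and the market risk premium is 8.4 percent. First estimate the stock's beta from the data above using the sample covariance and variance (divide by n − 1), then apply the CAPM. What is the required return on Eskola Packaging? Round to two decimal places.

Mean R_i = (-4.1 + 1.7 + 0.7 − 5.3 − 5.4) / 5 = -2.4800%
Mean R_m = (1.1 + 0.3 − 0.2 − 1.3 − 4.0) / 5 = -0.8200%
Σ(R_i − R̄_i)(R_m − R̄_m) = 14.1820  ⇒  Cov = 14.1820 / 4 = 3.5455
Σ(R_m − R̄_m)² = 15.6680  ⇒  Var(R_m) = 15.6680 / 4 = 3.9170
β = Cov / Var(R_m) = 3.5455 / 3.9170 = 0.9052
E(R) = R_f + β × MRP = 2.5% + 0.9052 × 8.4% = 10.10%

10.10%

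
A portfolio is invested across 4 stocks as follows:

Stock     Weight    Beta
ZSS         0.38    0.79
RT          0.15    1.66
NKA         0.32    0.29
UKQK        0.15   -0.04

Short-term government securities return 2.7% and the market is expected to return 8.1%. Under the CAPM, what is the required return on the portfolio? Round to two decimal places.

β_P = Σ w_i β_i = 0.38×0.79 + 0.15×1.66 + 0.32×0.29 + 0.15×-0.04 = 0.6360
MRP = 8.1% − 2.7% = 5.40%
E(R_P) = R_f + β_P × MRP = 2.7% + 0.6360 × 5.4% = 6.13%

6.13%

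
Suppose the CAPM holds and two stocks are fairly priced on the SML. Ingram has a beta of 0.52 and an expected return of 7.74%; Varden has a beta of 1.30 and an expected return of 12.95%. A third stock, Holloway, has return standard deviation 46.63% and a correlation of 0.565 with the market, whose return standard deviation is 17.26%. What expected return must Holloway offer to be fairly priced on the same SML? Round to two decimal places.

14.46%

MRP = (12.95% − 7.74%) / (1.30 − 0.52) = 6.6795%
R_f = 7.74% − 0.52 × 6.6795% = 4.2667%
β_Holloway = ρ·σ_i/σ_m = 0.565 × 46.63 / 17.26 = 1.5264
E(R_Holloway) = R_f + β × MRP = 4.2667% + 1.5264 × 6.6795% = 14.46%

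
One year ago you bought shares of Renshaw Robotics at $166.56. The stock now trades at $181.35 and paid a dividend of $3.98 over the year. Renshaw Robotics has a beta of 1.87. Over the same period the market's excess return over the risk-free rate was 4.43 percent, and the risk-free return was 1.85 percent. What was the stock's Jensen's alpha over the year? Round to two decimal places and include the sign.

Realised HPR = (P1 + D1 − P0) / P0 = (181.35 + 3.98 − 166.56) / 166.56 = 18.77 / 166.56 = 11.2692%
CAPM required = R_f + β·MRP = 1.85% + 1.87 × 4.43% = 10.1341%
α = realised − required = 11.2692% − 10.1341% = +1.14%

+1.14%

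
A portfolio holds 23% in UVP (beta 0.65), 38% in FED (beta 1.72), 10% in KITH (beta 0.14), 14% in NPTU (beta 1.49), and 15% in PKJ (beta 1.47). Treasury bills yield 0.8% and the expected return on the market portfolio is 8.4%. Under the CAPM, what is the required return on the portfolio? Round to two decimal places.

10.27%

β_P = Σ w_i β_i = 0.23×0.65 + 0.38×1.72 + 0.10×0.14 + 0.14×1.49 + 0.15×1.47 = 1.2462
MRP = 8.4% − 0.8% = 7.60%
E(R_P) = R_f + β_P × MRP = 0.8% + 1.2462 × 7.6% = 10.27%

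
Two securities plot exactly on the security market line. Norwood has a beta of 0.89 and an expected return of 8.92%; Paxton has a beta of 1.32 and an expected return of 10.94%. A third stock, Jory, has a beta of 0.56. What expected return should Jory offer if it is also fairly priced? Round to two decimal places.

7.37%

MRP (SML slope) = (10.94% − 8.92%) / (1.32 − 0.89) = 2.02% / 0.43 = 4.6977%
R_f (intercept) = 8.92% − 0.89 × 4.6977% = 4.7390%
E(R_Jory) = R_f + β × MRP = 4.7390% + 0.56 × 4.6977% = 7.37%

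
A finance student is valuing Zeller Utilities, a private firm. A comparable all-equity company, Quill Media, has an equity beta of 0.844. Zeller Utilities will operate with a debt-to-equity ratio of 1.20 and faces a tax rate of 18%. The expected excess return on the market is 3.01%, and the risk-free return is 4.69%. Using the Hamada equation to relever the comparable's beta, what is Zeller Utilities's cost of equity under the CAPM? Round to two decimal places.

9.73%

β_L = β_U × [1 + (1 − t)(D/E)] = 0.844 × [1 + (1 − 0.18) × 1.20]
    = 0.844 × [1 + 0.82 × 1.20] = 0.844 × 1.9840 = 1.6745
E(R) = R_f + β_L × MRP = 4.69% + 1.6745 × 3.01% = 9.73%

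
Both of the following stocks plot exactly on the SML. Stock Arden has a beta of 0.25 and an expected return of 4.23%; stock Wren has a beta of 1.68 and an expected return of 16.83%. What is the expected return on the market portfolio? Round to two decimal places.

Both satisfy E(R) = R_f + β·MRP, so the slope of the SML is
MRP = (16.83% − 4.23%) / (1.68 − 0.25) = 12.60% / 1.43 = 8.8112%
R_f = E(R_Arden) − β_Arden·MRP = 4.23% − 0.25 × 8.8112% = 2.0272%
E(R_m) = R_f + MRP = 2.0272% + 8.8112% = 10.84%

10.84%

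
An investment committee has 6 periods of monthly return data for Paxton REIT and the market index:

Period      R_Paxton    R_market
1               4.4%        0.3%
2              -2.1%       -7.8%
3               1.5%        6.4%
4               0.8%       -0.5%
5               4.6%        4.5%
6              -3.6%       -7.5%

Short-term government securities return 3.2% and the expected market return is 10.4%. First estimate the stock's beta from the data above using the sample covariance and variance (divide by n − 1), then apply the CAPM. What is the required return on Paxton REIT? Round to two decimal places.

Mean R_i = (4.4 − 2.1 + 1.5 + 0.8 + 4.6 − 3.6) / 6 = 0.9333%
Mean R_m = (0.3 − 7.8 + 6.4 − 0.5 + 4.5 − 7.5) / 6 = -0.7667%
Σ(R_i − R̄_i)(R_m − R̄_m) = 78.8933  ⇒  Cov = 78.8933 / 5 = 15.7787
Σ(R_m − R̄_m)² = 175.1133  ⇒  Var(R_m) = 175.1133 / 5 = 35.0227
β = Cov / Var(R_m) = 15.7787 / 35.0227 = 0.4505
MRP = 10.4% − 3.2% = 7.20%
E(R) = R_f + β × MRP = 3.2% + 0.4505 × 7.2% = 6.44%

6.44%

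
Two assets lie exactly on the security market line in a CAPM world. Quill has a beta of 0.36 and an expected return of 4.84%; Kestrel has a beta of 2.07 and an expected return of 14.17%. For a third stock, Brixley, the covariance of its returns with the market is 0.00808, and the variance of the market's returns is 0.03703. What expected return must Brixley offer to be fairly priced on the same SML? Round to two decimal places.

4.07%

MRP = (14.17% − 4.84%) / (2.07 − 0.36) = 5.4561%
R_f = 4.84% − 0.36 × 5.4561% = 2.8758%
β_Brixley = Cov / Var(R_m) = 0.00808 / 0.03703 = 0.2182
E(R_Brixley) = R_f + β × MRP = 2.8758% + 0.2182 × 5.4561% = 4.07%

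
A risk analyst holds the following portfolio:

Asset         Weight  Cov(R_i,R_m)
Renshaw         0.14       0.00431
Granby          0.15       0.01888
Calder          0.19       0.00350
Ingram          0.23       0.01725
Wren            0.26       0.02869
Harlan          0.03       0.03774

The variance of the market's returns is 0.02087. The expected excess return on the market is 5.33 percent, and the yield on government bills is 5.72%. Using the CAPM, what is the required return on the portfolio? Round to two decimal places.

9.97%

β_Renshaw = 0.00431 / 0.02087 = 0.2065
β_Granby = 0.01888 / 0.02087 = 0.9046
β_Calder = 0.00350 / 0.02087 = 0.1677
β_Ingram = 0.01725 / 0.02087 = 0.8265
β_Wren = 0.02869 / 0.02087 = 1.3747
β_Harlan = 0.03774 / 0.02087 = 1.8083
β_P = Σ w_i β_i = 0.14×0.2065 + 0.15×0.9046 + 0.19×0.1677 + 0.23×0.8265 + 0.26×1.3747 + 0.03×1.8083 = 0.7982
E(R_P) = R_f + β_P × MRP = 5.72% + 0.7982 × 5.33% = 9.97%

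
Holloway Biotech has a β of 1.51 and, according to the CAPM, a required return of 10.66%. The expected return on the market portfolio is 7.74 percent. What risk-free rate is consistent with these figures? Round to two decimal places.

E(R) = R_f + β(E(R_m) − R_f) = R_f(1 − β) + β·E(R_m)
10.66% = R_f × (1 − 1.51) + 1.51 × 7.74%
10.66% = R_f × -0.51 + 11.6874%
R_f = (10.66% − 11.6874%) / -0.51 = 2.01%

2.01%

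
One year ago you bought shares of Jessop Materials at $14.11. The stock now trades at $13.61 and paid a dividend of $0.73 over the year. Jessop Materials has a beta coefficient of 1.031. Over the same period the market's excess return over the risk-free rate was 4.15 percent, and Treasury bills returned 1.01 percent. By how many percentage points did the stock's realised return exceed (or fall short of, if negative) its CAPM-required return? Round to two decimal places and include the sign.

-3.66%

Realised HPR = (P1 + D1 − P0) / P0 = (13.61 + 0.73 − 14.11) / 14.11 = 0.23 / 14.11 = 1.6300%
CAPM required = R_f + β·MRP = 1.01% + 1.031 × 4.15% = 5.28865%
α = realised − required = 1.6300% − 5.28865% = -3.66%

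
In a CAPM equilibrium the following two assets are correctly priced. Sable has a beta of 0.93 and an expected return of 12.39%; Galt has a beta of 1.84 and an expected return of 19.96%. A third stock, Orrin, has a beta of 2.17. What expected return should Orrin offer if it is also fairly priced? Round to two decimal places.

MRP (SML slope) = (19.96% − 12.39%) / (1.84 − 0.93) = 7.57% / 0.91 = 8.3187%
R_f (intercept) = 12.39% − 0.93 × 8.3187% = 4.6536%
E(R_Orrin) = R_f + β × MRP = 4.6536% + 2.17 × 8.3187% = 22.71%

22.71%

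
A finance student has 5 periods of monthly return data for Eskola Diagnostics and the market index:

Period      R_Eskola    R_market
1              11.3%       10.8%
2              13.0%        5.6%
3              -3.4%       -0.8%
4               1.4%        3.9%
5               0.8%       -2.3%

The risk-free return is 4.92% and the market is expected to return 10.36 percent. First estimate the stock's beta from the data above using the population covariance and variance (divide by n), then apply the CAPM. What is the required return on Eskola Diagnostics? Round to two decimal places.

10.94%

Mean R_i = (11.3 + 13.0 − 3.4 + 1.4 + 0.8) / 5 = 4.6200%
Mean R_m = (10.8 + 5.6 − 0.8 + 3.9 − 2.3) / 5 = 3.4400%
Σ(R_i − R̄_i)(R_m − R̄_m) = 121.7160  ⇒  Cov = 121.7160 / 5 = 24.3432
Σ(R_m − R̄_m)² = 109.9720  ⇒  Var(R_m) = 109.9720 / 5 = 21.9944
β = Cov / Var(R_m) = 24.3432 / 21.9944 = 1.1068
MRP = 10.36% − 4.92% = 5.44%
E(R) = R_f + β × MRP = 4.92% + 1.1068 × 5.44% = 10.94%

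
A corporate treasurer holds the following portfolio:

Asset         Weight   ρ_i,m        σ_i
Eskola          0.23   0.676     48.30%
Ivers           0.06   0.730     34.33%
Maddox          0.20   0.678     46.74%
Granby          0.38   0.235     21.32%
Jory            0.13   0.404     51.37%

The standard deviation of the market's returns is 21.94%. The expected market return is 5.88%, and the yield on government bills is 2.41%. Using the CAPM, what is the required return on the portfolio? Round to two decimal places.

β_Eskola = 0.676 × 48.30% / 21.94% = 1.4882
β_Ivers = 0.730 × 34.33% / 21.94% = 1.1422
β_Maddox = 0.678 × 46.74% / 21.94% = 1.4444
β_Granby = 0.235 × 21.32% / 21.94% = 0.2284
β_Jory = 0.404 × 51.37% / 21.94% = 0.9459
β_P = Σ w_i β_i = 0.23×1.4882 + 0.06×1.1422 + 0.20×1.4444 + 0.38×0.2284 + 0.13×0.9459 = 0.9095
MRP = 5.88% − 2.41% = 3.47%
E(R_P) = R_f + β_P × MRP = 2.41% + 0.9095 × 3.47% = 5.57%

5.57%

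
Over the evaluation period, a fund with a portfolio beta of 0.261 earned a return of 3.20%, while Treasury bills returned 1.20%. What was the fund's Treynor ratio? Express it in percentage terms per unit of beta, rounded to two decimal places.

Treynor = (R_P − R_f) / β_P = (3.20% − 1.20%) / 0.2610 = 2.00% / 0.2610 = 7.66%

7.66%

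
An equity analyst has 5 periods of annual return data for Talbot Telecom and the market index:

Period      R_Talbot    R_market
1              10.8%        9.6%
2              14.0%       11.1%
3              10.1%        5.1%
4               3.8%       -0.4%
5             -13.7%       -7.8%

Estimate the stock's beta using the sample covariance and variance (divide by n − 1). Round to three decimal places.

1.364

Mean R_i = (10.8 + 14.0 + 10.1 + 3.8 − 13.7) / 5 = 5.0000%
Mean R_m = (9.6 + 11.1 + 5.1 − 0.4 − 7.8) / 5 = 3.5200%
Σ(R_i − R̄_i)(R_m − R̄_m) = 327.9300  ⇒  Cov = 327.9300 / 4 = 81.9825
Σ(R_m − R̄_m)² = 240.4280  ⇒  Var(R_m) = 240.4280 / 4 = 60.1070
β = Cov / Var(R_m) = 81.9825 / 60.1070 = 1.3639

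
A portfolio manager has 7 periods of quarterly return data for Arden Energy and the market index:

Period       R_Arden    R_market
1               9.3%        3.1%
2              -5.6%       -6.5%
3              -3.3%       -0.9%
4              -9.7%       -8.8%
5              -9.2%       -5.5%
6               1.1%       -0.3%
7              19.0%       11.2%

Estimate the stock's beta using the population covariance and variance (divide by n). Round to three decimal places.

1.508

Mean R_i = (9.3 − 5.6 − 3.3 − 9.7 − 9.2 + 1.1 + 19.0) / 7 = 0.2286%
Mean R_m = (3.1 − 6.5 − 0.9 − 8.8 − 5.5 − 0.3 + 11.2) / 7 = -1.1000%
Σ(R_i − R̄_i)(R_m − R̄_m) = 418.3900  ⇒  Cov = 418.3900 / 7 = 59.7700
Σ(R_m − R̄_m)² = 277.4200  ⇒  Var(R_m) = 277.4200 / 7 = 39.6314
β = Cov / Var(R_m) = 59.7700 / 39.6314 = 1.5081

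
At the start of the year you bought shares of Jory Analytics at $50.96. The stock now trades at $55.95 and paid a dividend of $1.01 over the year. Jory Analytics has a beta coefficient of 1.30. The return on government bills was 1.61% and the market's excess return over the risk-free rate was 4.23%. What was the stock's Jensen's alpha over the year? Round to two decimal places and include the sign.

+4.66%

Realised HPR = (P1 + D1 − P0) / P0 = (55.95 + 1.01 − 50.96) / 50.96 = 6.00 / 50.96 = 11.7739%
CAPM required = R_f + β·MRP = 1.61% + 1.30 × 4.23% = 7.1090%
α = realised − required = 11.7739% − 7.1090% = +4.66%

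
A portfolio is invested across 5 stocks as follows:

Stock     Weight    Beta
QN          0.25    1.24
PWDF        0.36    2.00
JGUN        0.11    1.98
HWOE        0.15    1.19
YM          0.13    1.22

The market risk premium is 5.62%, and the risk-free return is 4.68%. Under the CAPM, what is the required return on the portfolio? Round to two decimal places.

β_P = Σ w_i β_i = 0.25×1.24 + 0.36×2.00 + 0.11×1.98 + 0.15×1.19 + 0.13×1.22 = 1.5849
E(R_P) = R_f + β_P × MRP = 4.68% + 1.5849 × 5.62% = 13.59%

13.59%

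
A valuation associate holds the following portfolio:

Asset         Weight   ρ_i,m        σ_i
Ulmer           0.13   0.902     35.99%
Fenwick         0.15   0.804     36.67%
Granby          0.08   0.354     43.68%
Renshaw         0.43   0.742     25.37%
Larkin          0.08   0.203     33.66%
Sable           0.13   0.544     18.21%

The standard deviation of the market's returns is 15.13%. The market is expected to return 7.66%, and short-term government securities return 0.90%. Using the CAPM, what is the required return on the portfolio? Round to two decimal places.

9.75%

β_Ulmer = 0.902 × 35.99% / 15.13% = 2.1456
β_Fenwick = 0.804 × 36.67% / 15.13% = 1.9486
β_Granby = 0.354 × 43.68% / 15.13% = 1.0220
β_Renshaw = 0.742 × 25.37% / 15.13% = 1.2442
β_Larkin = 0.203 × 33.66% / 15.13% = 0.4516
β_Sable = 0.544 × 18.21% / 15.13% = 0.6547
β_P = Σ w_i β_i = 0.13×2.1456 + 0.15×1.9486 + 0.08×1.0220 + 0.43×1.2442 + 0.08×0.4516 + 0.13×0.6547 = 1.3092
MRP = 7.66% − 0.90% = 6.76%
E(R_P) = R_f + β_P × MRP = 0.90% + 1.3092 × 6.76% = 9.75%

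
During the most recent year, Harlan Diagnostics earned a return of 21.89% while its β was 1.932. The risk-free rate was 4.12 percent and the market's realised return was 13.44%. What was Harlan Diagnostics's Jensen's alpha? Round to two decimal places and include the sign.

Market excess return = 13.44% − 4.12% = 9.32%
CAPM benchmark = R_f + β(R_m − R_f) = 4.12% + 1.932 × 9.32% = 22.12624%
α = actual − benchmark = 21.89% − 22.12624% = -0.24%

-0.24%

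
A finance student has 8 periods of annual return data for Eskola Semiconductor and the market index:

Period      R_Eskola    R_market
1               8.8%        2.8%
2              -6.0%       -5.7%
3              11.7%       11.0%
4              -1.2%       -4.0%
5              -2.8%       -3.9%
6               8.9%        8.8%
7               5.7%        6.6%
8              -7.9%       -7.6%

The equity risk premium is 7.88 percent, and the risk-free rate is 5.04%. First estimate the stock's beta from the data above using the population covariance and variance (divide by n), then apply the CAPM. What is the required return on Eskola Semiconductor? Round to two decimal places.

12.89%

Mean R_i = (8.8 − 6.0 + 11.7 − 1.2 − 2.8 + 8.9 + 5.7 − 7.9) / 8 = 2.1500%
Mean R_m = (2.8 − 5.7 + 11.0 − 4.0 − 3.9 + 8.8 + 6.6 − 7.6) / 8 = 1.0000%
Σ(R_i − R̄_i)(R_m − R̄_m) = 362.0400  ⇒  Cov = 362.0400 / 8 = 45.2550
Σ(R_m − R̄_m)² = 363.3000  ⇒  Var(R_m) = 363.3000 / 8 = 45.4125
β = Cov / Var(R_m) = 45.2550 / 45.4125 = 0.9965
E(R) = R_f + β × MRP = 5.04% + 0.9965 × 7.88% = 12.89%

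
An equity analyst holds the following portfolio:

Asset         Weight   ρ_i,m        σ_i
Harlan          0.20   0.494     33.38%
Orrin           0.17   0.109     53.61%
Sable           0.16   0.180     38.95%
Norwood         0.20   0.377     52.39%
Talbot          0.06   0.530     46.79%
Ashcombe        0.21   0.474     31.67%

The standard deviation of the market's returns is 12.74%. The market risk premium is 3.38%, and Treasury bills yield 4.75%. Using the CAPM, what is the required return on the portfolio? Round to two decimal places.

8.47%

β_Harlan = 0.494 × 33.38% / 12.74% = 1.2943
β_Orrin = 0.109 × 53.61% / 12.74% = 0.4587
β_Sable = 0.180 × 38.95% / 12.74% = 0.5503
β_Norwood = 0.377 × 52.39% / 12.74% = 1.5503
β_Talbot = 0.530 × 46.79% / 12.74% = 1.9465
β_Ashcombe = 0.474 × 31.67% / 12.74% = 1.1783
β_P = Σ w_i β_i = 0.20×1.2943 + 0.17×0.4587 + 0.16×0.5503 + 0.20×1.5503 + 0.06×1.9465 + 0.21×1.1783 = 1.0992
E(R_P) = R_f + β_P × MRP = 4.75% + 1.0992 × 3.38% = 8.47%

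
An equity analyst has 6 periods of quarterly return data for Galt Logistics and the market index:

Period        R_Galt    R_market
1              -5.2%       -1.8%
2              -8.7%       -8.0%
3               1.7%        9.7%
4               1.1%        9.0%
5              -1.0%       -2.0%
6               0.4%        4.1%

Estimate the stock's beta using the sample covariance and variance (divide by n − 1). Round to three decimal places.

0.537

Mean R_i = (-5.2 − 8.7 + 1.7 + 1.1 − 1.0 + 0.4) / 6 = -1.9500%
Mean R_m = (-1.8 − 8.0 + 9.7 + 9.0 − 2.0 + 4.1) / 6 = 1.8333%
Σ(R_i − R̄_i)(R_m − R̄_m) = 130.4400  ⇒  Cov = 130.4400 / 5 = 26.0880
Σ(R_m − R̄_m)² = 242.9733  ⇒  Var(R_m) = 242.9733 / 5 = 48.5947
β = Cov / Var(R_m) = 26.0880 / 48.5947 = 0.5368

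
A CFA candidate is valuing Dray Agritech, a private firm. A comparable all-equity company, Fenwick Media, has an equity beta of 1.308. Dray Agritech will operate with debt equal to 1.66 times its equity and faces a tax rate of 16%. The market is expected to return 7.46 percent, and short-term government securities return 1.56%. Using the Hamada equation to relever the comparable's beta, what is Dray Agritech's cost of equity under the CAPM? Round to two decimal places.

β_L = β_U × [1 + (1 − t)(D/E)] = 1.308 × [1 + (1 − 0.16) × 1.66]
    = 1.308 × [1 + 0.84 × 1.66] = 1.308 × 2.3944 = 3.1319
MRP = 7.46% − 1.56% = 5.90%
E(R) = R_f + β_L × MRP = 1.56% + 3.1319 × 5.90% = 20.04%

20.04%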